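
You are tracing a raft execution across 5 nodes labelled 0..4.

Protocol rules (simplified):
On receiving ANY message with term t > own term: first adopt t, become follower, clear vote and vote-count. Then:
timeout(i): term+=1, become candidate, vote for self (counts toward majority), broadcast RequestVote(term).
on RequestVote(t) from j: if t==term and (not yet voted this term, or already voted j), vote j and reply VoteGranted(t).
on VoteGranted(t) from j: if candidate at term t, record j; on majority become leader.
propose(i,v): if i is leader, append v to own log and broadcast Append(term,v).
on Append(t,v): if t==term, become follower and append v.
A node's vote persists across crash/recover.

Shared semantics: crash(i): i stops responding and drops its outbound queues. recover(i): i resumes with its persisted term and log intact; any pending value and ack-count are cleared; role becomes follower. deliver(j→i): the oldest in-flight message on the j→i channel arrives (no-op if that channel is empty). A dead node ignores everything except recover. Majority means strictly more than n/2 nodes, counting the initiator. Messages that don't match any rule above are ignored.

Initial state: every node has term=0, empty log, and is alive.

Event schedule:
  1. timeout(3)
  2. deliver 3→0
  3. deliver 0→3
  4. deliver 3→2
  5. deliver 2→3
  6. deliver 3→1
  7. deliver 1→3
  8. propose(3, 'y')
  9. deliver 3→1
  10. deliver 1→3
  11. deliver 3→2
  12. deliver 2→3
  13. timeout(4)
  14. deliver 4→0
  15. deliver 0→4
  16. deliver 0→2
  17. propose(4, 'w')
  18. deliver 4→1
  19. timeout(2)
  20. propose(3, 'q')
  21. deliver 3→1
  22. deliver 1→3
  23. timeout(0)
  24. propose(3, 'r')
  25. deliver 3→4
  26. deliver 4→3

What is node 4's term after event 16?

1

1. timeout(3):  <3:cand t1 ->
2. deliver 3→0:  <0:foll t1 ->
3. deliver 0→3:  nop
4. deliver 3→2:  <2:foll t1 ->
5. deliver 2→3:  <3:lead t1 ->
6. deliver 3→1:  <1:foll t1 ->
7. deliver 1→3:  nop
8. propose(3,'y'):  <3:lead t1 y>
9. deliver 3→1:  <1:foll t1 y>
10. deliver 1→3:  nop
11. deliver 3→2:  <2:foll t1 y>
12. deliver 2→3:  nop
13. timeout(4):  <4:cand t1 ->
14. deliver 4→0:  nop
15. deliver 0→4:  nop
16. deliver 0→2:  nop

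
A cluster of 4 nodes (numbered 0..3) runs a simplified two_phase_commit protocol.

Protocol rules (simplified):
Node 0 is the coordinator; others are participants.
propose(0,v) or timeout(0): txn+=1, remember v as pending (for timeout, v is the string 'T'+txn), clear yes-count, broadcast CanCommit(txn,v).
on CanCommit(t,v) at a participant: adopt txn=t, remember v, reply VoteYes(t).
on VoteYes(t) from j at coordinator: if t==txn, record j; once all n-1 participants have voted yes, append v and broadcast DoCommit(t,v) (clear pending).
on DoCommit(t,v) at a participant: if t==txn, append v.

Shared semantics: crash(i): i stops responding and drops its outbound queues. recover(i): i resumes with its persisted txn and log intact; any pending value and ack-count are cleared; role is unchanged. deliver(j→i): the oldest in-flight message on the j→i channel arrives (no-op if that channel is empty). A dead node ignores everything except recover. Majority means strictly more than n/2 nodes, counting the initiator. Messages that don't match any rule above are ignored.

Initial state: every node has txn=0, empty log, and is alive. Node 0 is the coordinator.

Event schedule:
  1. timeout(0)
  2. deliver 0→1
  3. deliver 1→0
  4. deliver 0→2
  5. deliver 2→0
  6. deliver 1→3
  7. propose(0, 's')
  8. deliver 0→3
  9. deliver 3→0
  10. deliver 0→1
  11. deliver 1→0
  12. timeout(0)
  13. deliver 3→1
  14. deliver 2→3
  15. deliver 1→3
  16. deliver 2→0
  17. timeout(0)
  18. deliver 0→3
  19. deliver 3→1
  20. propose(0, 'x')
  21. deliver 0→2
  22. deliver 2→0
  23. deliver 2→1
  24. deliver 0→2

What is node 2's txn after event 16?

1

e1 timeout(0): 0[coor,t=1,-]
e2 deliver 0→1: 1[part,t=1,-]
e3 deliver 1→0: ·
e4 deliver 0→2: 2[part,t=1,-]
e5 deliver 2→0: ·
e6 deliver 1→3: ·
e7 propose(0,'s'): 0[coor,t=2,-]
e8 deliver 0→3: 3[part,t=1,-]
e9 deliver 3→0: ·
e10 deliver 0→1: 1[part,t=2,-]
e11 deliver 1→0: ·
e12 timeout(0): 0[coor,t=3,-]
e13 deliver 3→1: ·
e14 deliver 2→3: ·
e15 deliver 1→3: ·
e16 deliver 2→0: ·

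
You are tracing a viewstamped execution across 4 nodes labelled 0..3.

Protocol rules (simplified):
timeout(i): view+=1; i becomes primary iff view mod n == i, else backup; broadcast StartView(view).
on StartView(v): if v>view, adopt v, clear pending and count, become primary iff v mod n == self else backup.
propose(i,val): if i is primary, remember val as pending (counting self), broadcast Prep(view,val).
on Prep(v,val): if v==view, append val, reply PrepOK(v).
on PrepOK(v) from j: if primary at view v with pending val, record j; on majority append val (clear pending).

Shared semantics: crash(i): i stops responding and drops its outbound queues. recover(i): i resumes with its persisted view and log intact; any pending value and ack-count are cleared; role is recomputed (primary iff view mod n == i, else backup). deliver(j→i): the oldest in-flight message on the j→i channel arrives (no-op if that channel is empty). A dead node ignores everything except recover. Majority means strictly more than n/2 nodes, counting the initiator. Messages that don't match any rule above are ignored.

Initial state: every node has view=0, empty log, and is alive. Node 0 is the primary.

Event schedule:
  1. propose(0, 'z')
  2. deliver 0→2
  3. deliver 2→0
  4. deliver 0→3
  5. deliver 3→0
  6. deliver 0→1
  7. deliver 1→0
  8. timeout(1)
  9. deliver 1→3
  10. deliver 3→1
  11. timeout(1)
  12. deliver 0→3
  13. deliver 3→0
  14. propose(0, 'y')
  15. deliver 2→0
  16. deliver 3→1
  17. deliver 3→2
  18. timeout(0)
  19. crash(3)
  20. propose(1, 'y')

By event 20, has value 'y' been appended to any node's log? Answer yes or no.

no

step 1 propose(0,'z'): —
step 2 deliver 0→2: 2={back,v=0,log=z}
step 3 deliver 2→0: —
step 4 deliver 0→3: 3={back,v=0,log=z}
step 5 deliver 3→0: 0={prim,v=0,log=z}
step 6 deliver 0→1: 1={back,v=0,log=z}
step 7 deliver 1→0: —
step 8 timeout(1): 1={prim,v=1,log=z}
step 9 deliver 1→3: 3={back,v=1,log=z}
step 10 deliver 3→1: —
step 11 timeout(1): 1={back,v=2,log=z}
step 12 deliver 0→3: —
step 13 deliver 3→0: —
step 14 propose(0,'y'): —
step 15 deliver 2→0: —
step 16 deliver 3→1: —
step 17 deliver 3→2: —
step 18 timeout(0): 0={back,v=1,log=z}
step 19 crash(3): 3={✗back,v=1,log=z}
step 20 propose(1,'y'): —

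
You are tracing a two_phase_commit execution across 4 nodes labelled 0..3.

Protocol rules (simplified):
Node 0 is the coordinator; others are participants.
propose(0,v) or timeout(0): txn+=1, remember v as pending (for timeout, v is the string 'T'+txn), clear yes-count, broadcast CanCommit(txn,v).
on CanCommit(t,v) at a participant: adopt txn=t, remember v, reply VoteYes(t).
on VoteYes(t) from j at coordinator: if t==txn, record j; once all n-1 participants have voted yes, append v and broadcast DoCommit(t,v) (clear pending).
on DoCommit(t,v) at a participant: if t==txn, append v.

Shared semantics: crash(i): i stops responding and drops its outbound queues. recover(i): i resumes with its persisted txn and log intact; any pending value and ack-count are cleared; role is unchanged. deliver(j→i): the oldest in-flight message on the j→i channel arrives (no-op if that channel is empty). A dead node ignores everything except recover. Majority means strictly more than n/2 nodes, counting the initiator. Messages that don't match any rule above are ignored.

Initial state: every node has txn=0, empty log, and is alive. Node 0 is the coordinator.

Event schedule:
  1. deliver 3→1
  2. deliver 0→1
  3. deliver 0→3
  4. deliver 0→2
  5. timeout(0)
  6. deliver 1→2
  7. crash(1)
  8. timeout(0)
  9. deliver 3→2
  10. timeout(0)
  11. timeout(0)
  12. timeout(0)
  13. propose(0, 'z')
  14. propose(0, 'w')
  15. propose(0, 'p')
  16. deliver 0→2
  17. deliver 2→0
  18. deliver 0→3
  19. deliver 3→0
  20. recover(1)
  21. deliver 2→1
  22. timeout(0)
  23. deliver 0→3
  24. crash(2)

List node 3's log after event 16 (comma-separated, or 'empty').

[1] deliver 3→1 → ∅
[2] deliver 0→1 → ∅
[3] deliver 0→3 → ∅
[4] deliver 0→2 → ∅
[5] timeout(0) → N0(coor t1 [-])
[6] deliver 1→2 → ∅
[7] crash(1) → N1(✗part t0 [-])
[8] timeout(0) → N0(coor t2 [-])
[9] deliver 3→2 → ∅
[10] timeout(0) → N0(coor t3 [-])
[11] timeout(0) → N0(coor t4 [-])
[12] timeout(0) → N0(coor t5 [-])
[13] propose(0,'z') → N0(coor t6 [-])
[14] propose(0,'w') → N0(coor t7 [-])
[15] propose(0,'p') → N0(coor t8 [-])
[16] deliver 0→2 → N2(part t1 [-])

empty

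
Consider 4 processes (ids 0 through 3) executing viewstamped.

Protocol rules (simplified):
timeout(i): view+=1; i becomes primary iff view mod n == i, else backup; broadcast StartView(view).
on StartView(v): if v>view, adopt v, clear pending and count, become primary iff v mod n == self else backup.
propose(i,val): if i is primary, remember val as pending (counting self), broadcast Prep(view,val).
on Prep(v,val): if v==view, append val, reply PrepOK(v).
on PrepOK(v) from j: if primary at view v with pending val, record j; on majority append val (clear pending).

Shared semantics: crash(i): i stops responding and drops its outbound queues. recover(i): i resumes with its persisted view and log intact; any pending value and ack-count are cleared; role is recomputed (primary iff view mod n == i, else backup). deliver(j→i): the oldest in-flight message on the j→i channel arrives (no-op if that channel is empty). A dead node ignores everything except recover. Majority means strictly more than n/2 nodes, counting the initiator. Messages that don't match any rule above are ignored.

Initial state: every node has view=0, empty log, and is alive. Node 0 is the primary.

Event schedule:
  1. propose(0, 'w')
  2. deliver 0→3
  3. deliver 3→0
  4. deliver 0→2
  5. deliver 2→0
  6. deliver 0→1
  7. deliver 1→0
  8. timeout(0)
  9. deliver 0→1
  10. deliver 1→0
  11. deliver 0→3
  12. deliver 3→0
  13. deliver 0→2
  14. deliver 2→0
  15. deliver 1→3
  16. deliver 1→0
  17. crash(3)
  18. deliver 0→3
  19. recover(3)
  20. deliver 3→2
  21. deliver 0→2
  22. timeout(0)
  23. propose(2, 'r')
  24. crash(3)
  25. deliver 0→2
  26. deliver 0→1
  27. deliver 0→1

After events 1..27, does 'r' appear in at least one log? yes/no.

no

e1 propose(0,'w'): ·
e2 deliver 0→3: 3[back,v=0,w]
e3 deliver 3→0: ·
e4 deliver 0→2: 2[back,v=0,w]
e5 deliver 2→0: 0[prim,v=0,w]
e6 deliver 0→1: 1[back,v=0,w]
e7 deliver 1→0: ·
e8 timeout(0): 0[back,v=1,w]
e9 deliver 0→1: 1[prim,v=1,w]
e10 deliver 1→0: ·
e11 deliver 0→3: 3[back,v=1,w]
e12 deliver 3→0: ·
e13 deliver 0→2: 2[back,v=1,w]
e14 deliver 2→0: ·
e15 deliver 1→3: ·
e16 deliver 1→0: ·
e17 crash(3): 3[✗back,v=1,w]
e18 deliver 0→3: ·
e19 recover(3): 3[back,v=1,w]
e20 deliver 3→2: ·
e21 deliver 0→2: ·
e22 timeout(0): 0[back,v=2,w]
e23 propose(2,'r'): ·
e24 crash(3): 3[✗back,v=1,w]
e25 deliver 0→2: 2[prim,v=2,w]
e26 deliver 0→1: 1[back,v=2,w]
e27 deliver 0→1: ·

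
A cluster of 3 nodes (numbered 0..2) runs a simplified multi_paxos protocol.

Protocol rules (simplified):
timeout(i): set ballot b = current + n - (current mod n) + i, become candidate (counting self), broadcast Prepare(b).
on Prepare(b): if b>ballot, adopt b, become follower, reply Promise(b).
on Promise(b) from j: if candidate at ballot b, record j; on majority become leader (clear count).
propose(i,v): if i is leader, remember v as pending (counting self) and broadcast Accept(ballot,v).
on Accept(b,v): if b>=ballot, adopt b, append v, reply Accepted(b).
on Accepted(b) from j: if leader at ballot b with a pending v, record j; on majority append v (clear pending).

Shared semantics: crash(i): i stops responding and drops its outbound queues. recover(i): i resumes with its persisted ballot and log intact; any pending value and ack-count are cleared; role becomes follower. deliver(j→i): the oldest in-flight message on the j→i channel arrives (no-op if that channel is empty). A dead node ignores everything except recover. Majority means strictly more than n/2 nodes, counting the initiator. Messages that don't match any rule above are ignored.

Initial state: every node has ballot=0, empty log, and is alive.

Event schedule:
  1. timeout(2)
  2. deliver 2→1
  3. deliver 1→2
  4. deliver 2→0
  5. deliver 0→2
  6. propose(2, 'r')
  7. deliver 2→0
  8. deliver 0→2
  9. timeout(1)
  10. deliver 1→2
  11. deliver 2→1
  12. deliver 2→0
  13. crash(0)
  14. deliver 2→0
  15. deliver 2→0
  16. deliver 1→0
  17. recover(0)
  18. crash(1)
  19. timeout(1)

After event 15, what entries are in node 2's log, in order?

r

step 1 timeout(2): 2={cand,b=5,log=-}
step 2 deliver 2→1: 1={foll,b=5,log=-}
step 3 deliver 1→2: 2={lead,b=5,log=-}
step 4 deliver 2→0: 0={foll,b=5,log=-}
step 5 deliver 0→2: —
step 6 propose(2,'r'): —
step 7 deliver 2→0: 0={foll,b=5,log=r}
step 8 deliver 0→2: 2={lead,b=5,log=r}
step 9 timeout(1): 1={cand,b=7,log=-}
step 10 deliver 1→2: 2={foll,b=7,log=r}
step 11 deliver 2→1: —
step 12 deliver 2→0: —
step 13 crash(0): 0={✗foll,b=5,log=r}
step 14 deliver 2→0: —
step 15 deliver 2→0: —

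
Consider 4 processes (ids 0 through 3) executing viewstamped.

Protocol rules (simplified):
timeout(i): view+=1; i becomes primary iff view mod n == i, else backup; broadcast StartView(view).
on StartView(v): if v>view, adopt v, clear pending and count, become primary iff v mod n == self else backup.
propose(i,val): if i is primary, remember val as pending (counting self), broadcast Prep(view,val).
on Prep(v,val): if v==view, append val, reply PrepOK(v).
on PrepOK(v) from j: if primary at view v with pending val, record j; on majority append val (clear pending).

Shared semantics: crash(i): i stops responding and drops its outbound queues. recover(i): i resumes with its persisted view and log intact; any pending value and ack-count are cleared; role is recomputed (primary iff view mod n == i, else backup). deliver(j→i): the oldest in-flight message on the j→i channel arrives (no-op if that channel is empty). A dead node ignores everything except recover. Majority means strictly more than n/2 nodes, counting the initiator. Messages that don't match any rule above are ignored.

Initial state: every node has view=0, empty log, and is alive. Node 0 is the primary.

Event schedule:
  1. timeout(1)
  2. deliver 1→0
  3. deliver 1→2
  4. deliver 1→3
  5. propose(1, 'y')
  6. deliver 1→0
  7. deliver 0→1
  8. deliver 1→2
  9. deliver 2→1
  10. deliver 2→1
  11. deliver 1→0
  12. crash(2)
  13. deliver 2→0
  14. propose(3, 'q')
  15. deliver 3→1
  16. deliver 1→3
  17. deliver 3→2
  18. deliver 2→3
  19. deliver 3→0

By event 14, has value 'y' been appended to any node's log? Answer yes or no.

yes

after 1 — timeout(1): n1:prim/v1/[-]
after 2 — deliver 1→0: n0:back/v1/[-]
after 3 — deliver 1→2: n2:back/v1/[-]
after 4 — deliver 1→3: n3:back/v1/[-]
after 5 — propose(1,'y'): ·
after 6 — deliver 1→0: n0:back/v1/[y]
after 7 — deliver 0→1: ·
after 8 — deliver 1→2: n2:back/v1/[y]
after 9 — deliver 2→1: n1:prim/v1/[y]
after 10 — deliver 2→1: ·
after 11 — deliver 1→0: ·
after 12 — crash(2): n2:✗back/v1/[y]
after 13 — deliver 2→0: ·
after 14 — propose(3,'q'): ·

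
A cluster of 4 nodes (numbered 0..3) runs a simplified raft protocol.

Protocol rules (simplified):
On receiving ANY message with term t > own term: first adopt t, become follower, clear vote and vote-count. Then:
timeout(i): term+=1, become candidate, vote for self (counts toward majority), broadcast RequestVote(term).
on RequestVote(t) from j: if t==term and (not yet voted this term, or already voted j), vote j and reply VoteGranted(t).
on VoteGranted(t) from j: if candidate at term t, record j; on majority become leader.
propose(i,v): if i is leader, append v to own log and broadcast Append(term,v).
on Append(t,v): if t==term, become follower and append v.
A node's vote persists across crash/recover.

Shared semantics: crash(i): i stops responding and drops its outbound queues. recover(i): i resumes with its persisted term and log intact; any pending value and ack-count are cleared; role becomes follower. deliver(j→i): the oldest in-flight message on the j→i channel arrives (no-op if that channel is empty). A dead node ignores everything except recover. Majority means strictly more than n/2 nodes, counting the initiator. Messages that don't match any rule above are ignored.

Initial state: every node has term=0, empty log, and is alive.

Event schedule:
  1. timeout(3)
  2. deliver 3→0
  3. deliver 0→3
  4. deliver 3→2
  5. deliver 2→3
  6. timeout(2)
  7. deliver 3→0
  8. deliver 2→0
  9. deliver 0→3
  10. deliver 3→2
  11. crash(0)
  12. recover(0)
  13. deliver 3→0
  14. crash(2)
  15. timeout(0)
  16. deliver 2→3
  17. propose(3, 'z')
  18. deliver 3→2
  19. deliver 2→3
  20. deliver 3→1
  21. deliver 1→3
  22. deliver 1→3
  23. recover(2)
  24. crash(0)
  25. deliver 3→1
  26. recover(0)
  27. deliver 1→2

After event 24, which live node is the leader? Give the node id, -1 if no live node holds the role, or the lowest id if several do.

step 1 timeout(3): 3={cand,t=1,log=-}
step 2 deliver 3→0: 0={foll,t=1,log=-}
step 3 deliver 0→3: —
step 4 deliver 3→2: 2={foll,t=1,log=-}
step 5 deliver 2→3: 3={lead,t=1,log=-}
step 6 timeout(2): 2={cand,t=2,log=-}
step 7 deliver 3→0: —
step 8 deliver 2→0: 0={foll,t=2,log=-}
step 9 deliver 0→3: —
step 10 deliver 3→2: —
step 11 crash(0): 0={✗foll,t=2,log=-}
step 12 recover(0): 0={foll,t=2,log=-}
step 13 deliver 3→0: —
step 14 crash(2): 2={✗cand,t=2,log=-}
step 15 timeout(0): 0={cand,t=3,log=-}
step 16 deliver 2→3: —
step 17 propose(3,'z'): 3={lead,t=1,log=z}
step 18 deliver 3→2: —
step 19 deliver 2→3: —
step 20 deliver 3→1: 1={foll,t=1,log=-}
step 21 deliver 1→3: —
step 22 deliver 1→3: —
step 23 recover(2): 2={foll,t=2,log=-}
step 24 crash(0): 0={✗cand,t=3,log=-}

3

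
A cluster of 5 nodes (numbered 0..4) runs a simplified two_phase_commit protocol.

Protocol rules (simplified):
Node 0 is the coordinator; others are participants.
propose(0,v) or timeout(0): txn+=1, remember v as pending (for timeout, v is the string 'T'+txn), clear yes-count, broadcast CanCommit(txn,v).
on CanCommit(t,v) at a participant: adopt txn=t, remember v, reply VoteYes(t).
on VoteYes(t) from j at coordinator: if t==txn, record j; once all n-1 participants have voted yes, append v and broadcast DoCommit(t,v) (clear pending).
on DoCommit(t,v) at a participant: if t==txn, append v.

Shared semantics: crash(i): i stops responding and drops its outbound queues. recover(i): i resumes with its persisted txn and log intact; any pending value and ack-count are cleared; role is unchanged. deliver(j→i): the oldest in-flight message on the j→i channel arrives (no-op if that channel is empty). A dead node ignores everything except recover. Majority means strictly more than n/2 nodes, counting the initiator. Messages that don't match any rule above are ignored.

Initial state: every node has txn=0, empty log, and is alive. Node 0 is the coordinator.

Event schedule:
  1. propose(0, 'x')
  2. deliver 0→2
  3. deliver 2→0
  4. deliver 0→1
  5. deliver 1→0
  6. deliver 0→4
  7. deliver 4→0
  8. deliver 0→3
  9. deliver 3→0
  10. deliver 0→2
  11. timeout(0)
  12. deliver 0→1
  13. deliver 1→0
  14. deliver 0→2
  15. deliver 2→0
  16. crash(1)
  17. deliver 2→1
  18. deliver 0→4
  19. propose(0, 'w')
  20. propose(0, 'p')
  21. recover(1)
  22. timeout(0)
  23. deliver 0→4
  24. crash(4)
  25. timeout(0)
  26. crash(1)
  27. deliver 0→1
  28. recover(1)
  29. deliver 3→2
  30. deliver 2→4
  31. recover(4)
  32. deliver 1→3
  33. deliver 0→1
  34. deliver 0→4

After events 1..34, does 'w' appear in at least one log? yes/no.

no

step 1 propose(0,'x'): 0={coor,t=1,log=-}
step 2 deliver 0→2: 2={part,t=1,log=-}
step 3 deliver 2→0: —
step 4 deliver 0→1: 1={part,t=1,log=-}
step 5 deliver 1→0: —
step 6 deliver 0→4: 4={part,t=1,log=-}
step 7 deliver 4→0: —
step 8 deliver 0→3: 3={part,t=1,log=-}
step 9 deliver 3→0: 0={coor,t=1,log=x}
step 10 deliver 0→2: 2={part,t=1,log=x}
step 11 timeout(0): 0={coor,t=2,log=x}
step 12 deliver 0→1: 1={part,t=1,log=x}
step 13 deliver 1→0: —
step 14 deliver 0→2: 2={part,t=2,log=x}
step 15 deliver 2→0: —
step 16 crash(1): 1={✗part,t=1,log=x}
step 17 deliver 2→1: —
step 18 deliver 0→4: 4={part,t=1,log=x}
step 19 propose(0,'w'): 0={coor,t=3,log=x}
step 20 propose(0,'p'): 0={coor,t=4,log=x}
step 21 recover(1): 1={part,t=1,log=x}
step 22 timeout(0): 0={coor,t=5,log=x}
step 23 deliver 0→4: 4={part,t=2,log=x}
step 24 crash(4): 4={✗part,t=2,log=x}
step 25 timeout(0): 0={coor,t=6,log=x}
step 26 crash(1): 1={✗part,t=1,log=x}
step 27 deliver 0→1: —
step 28 recover(1): 1={part,t=1,log=x}
step 29 deliver 3→2: —
step 30 deliver 2→4: —
step 31 recover(4): 4={part,t=2,log=x}
step 32 deliver 1→3: —
step 33 deliver 0→1: 1={part,t=2,log=x}
step 34 deliver 0→4: 4={part,t=3,log=x}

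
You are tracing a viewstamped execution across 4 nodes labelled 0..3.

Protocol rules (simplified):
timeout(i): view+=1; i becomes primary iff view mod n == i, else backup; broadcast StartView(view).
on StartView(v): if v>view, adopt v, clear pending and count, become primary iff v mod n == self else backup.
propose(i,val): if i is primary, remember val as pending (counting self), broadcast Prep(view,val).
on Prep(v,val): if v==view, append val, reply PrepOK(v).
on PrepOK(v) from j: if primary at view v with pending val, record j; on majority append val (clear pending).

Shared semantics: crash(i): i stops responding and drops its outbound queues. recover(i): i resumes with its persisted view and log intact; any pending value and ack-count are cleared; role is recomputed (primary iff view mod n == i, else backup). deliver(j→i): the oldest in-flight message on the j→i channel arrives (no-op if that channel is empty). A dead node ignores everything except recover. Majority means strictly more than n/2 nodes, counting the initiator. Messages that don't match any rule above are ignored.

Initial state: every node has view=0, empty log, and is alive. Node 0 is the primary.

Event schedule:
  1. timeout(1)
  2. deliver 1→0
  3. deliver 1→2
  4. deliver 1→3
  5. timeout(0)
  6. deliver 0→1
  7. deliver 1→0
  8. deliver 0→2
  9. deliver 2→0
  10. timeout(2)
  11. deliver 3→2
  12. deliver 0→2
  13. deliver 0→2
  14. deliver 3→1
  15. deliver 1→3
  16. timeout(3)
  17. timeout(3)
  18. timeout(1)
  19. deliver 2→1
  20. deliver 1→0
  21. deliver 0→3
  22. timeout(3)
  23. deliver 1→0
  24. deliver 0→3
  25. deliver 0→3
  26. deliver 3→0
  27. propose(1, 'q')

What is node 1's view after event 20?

1. timeout(1):  <1:prim v1 ->
2. deliver 1→0:  <0:back v1 ->
3. deliver 1→2:  <2:back v1 ->
4. deliver 1→3:  <3:back v1 ->
5. timeout(0):  <0:back v2 ->
6. deliver 0→1:  <1:back v2 ->
7. deliver 1→0:  nop
8. deliver 0→2:  <2:prim v2 ->
9. deliver 2→0:  nop
10. timeout(2):  <2:back v3 ->
11. deliver 3→2:  nop
12. deliver 0→2:  nop
13. deliver 0→2:  nop
14. deliver 3→1:  nop
15. deliver 1→3:  nop
16. timeout(3):  <3:back v2 ->
17. timeout(3):  <3:prim v3 ->
18. timeout(1):  <1:back v3 ->
19. deliver 2→1:  nop
20. deliver 1→0:  <0:back v3 ->

3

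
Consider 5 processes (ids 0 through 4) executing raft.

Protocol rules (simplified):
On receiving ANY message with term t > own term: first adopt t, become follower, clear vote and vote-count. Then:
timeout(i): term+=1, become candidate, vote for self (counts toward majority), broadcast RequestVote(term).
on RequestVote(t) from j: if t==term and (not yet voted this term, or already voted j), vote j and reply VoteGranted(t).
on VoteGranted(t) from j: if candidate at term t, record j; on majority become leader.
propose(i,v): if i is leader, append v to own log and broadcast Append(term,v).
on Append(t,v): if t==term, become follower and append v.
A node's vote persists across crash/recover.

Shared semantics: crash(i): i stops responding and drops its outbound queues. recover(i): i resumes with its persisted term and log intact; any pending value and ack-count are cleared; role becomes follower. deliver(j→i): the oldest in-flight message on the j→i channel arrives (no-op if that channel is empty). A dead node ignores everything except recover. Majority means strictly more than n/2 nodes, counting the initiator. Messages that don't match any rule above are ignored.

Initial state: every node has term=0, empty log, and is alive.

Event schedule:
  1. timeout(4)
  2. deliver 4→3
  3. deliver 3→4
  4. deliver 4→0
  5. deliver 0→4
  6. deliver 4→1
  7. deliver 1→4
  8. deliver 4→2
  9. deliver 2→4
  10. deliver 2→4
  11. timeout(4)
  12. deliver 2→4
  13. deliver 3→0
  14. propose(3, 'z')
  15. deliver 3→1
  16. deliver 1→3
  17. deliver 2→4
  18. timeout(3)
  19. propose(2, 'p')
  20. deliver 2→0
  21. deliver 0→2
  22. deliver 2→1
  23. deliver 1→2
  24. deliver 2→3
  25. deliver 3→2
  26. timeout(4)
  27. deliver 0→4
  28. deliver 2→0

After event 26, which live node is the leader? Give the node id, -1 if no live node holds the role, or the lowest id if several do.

-1

step 1 timeout(4): 4={cand,t=1,log=-}
step 2 deliver 4→3: 3={foll,t=1,log=-}
step 3 deliver 3→4: —
step 4 deliver 4→0: 0={foll,t=1,log=-}
step 5 deliver 0→4: 4={lead,t=1,log=-}
step 6 deliver 4→1: 1={foll,t=1,log=-}
step 7 deliver 1→4: —
step 8 deliver 4→2: 2={foll,t=1,log=-}
step 9 deliver 2→4: —
step 10 deliver 2→4: —
step 11 timeout(4): 4={cand,t=2,log=-}
step 12 deliver 2→4: —
step 13 deliver 3→0: —
step 14 propose(3,'z'): —
step 15 deliver 3→1: —
step 16 deliver 1→3: —
step 17 deliver 2→4: —
step 18 timeout(3): 3={cand,t=2,log=-}
step 19 propose(2,'p'): —
step 20 deliver 2→0: —
step 21 deliver 0→2: —
step 22 deliver 2→1: —
step 23 deliver 1→2: —
step 24 deliver 2→3: —
step 25 deliver 3→2: 2={foll,t=2,log=-}
step 26 timeout(4): 4={cand,t=3,log=-}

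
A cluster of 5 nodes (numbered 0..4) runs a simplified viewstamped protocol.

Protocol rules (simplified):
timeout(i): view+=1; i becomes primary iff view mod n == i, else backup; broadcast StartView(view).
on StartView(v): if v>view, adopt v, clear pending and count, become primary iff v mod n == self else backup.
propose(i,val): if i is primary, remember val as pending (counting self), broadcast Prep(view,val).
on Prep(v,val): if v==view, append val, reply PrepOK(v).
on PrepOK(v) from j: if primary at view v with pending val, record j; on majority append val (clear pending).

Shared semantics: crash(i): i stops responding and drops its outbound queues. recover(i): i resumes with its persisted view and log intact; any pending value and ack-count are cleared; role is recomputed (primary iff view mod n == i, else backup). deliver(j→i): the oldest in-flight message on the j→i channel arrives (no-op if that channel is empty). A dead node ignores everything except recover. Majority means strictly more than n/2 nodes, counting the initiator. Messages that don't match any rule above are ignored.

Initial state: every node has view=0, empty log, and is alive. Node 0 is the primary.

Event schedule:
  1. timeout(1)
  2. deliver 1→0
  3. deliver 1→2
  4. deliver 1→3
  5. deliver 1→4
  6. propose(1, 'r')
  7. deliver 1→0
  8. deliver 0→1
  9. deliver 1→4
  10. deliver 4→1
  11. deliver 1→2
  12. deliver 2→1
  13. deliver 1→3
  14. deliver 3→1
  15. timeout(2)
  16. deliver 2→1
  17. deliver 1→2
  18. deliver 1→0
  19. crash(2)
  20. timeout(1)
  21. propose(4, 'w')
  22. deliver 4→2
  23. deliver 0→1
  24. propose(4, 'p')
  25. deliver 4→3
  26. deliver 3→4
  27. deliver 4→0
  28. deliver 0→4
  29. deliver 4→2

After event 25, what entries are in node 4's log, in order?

[1] timeout(1) → N1(prim v1 [-])
[2] deliver 1→0 → N0(back v1 [-])
[3] deliver 1→2 → N2(back v1 [-])
[4] deliver 1→3 → N3(back v1 [-])
[5] deliver 1→4 → N4(back v1 [-])
[6] propose(1,'r') → ∅
[7] deliver 1→0 → N0(back v1 [r])
[8] deliver 0→1 → ∅
[9] deliver 1→4 → N4(back v1 [r])
[10] deliver 4→1 → N1(prim v1 [r])
[11] deliver 1→2 → N2(back v1 [r])
[12] deliver 2→1 → ∅
[13] deliver 1→3 → N3(back v1 [r])
[14] deliver 3→1 → ∅
[15] timeout(2) → N2(prim v2 [r])
[16] deliver 2→1 → N1(back v2 [r])
[17] deliver 1→2 → ∅
[18] deliver 1→0 → ∅
[19] crash(2) → N2(✗prim v2 [r])
[20] timeout(1) → N1(back v3 [r])
[21] propose(4,'w') → ∅
[22] deliver 4→2 → ∅
[23] deliver 0→1 → ∅
[24] propose(4,'p') → ∅
[25] deliver 4→3 → ∅

r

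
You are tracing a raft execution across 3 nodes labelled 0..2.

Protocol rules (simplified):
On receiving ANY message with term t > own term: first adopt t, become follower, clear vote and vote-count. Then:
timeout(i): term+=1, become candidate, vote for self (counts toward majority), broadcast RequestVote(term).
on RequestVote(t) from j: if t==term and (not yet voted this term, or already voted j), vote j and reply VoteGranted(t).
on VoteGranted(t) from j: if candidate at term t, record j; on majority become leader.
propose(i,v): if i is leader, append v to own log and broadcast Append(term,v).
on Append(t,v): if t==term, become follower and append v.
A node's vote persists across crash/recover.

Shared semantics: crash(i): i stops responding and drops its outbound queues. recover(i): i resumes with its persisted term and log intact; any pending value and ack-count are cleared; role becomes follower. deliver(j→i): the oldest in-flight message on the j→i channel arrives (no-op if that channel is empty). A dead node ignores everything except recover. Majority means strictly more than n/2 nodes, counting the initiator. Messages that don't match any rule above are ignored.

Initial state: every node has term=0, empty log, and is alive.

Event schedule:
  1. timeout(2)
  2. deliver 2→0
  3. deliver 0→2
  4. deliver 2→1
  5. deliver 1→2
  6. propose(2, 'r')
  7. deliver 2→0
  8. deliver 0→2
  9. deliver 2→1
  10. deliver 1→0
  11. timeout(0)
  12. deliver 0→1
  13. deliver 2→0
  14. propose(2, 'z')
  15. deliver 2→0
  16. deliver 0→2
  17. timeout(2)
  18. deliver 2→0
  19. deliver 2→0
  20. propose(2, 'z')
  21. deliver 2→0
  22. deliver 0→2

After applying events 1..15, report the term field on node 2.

1

[1] timeout(2) → N2(cand t1 [-])
[2] deliver 2→0 → N0(foll t1 [-])
[3] deliver 0→2 → N2(lead t1 [-])
[4] deliver 2→1 → N1(foll t1 [-])
[5] deliver 1→2 → ∅
[6] propose(2,'r') → N2(lead t1 [r])
[7] deliver 2→0 → N0(foll t1 [r])
[8] deliver 0→2 → ∅
[9] deliver 2→1 → N1(foll t1 [r])
[10] deliver 1→0 → ∅
[11] timeout(0) → N0(cand t2 [r])
[12] deliver 0→1 → N1(foll t2 [r])
[13] deliver 2→0 → ∅
[14] propose(2,'z') → N2(lead t1 [r,z])
[15] deliver 2→0 → ∅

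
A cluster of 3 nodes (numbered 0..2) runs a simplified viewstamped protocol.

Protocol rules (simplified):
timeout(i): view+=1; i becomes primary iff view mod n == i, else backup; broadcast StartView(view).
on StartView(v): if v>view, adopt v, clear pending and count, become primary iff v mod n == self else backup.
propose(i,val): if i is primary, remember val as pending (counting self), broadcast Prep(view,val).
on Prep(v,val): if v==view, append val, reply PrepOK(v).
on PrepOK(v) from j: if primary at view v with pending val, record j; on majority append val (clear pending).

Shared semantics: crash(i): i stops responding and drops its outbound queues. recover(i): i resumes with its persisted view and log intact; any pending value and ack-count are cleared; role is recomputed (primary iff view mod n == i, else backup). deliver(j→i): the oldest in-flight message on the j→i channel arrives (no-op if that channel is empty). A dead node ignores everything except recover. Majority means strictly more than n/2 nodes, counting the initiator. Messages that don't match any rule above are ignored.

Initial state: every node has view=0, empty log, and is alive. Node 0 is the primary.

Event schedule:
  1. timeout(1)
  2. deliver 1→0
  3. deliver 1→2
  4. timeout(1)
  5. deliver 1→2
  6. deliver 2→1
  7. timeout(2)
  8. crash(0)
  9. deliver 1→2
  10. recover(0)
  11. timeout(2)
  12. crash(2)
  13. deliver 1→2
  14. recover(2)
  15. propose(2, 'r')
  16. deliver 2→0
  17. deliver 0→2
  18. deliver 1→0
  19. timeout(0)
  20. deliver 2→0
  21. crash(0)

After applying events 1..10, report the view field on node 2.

after 1 — timeout(1): n1:prim/v1/[-]
after 2 — deliver 1→0: n0:back/v1/[-]
after 3 — deliver 1→2: n2:back/v1/[-]
after 4 — timeout(1): n1:back/v2/[-]
after 5 — deliver 1→2: n2:prim/v2/[-]
after 6 — deliver 2→1: ·
after 7 — timeout(2): n2:back/v3/[-]
after 8 — crash(0): n0:✗back/v1/[-]
after 9 — deliver 1→2: ·
after 10 — recover(0): n0:back/v1/[-]

3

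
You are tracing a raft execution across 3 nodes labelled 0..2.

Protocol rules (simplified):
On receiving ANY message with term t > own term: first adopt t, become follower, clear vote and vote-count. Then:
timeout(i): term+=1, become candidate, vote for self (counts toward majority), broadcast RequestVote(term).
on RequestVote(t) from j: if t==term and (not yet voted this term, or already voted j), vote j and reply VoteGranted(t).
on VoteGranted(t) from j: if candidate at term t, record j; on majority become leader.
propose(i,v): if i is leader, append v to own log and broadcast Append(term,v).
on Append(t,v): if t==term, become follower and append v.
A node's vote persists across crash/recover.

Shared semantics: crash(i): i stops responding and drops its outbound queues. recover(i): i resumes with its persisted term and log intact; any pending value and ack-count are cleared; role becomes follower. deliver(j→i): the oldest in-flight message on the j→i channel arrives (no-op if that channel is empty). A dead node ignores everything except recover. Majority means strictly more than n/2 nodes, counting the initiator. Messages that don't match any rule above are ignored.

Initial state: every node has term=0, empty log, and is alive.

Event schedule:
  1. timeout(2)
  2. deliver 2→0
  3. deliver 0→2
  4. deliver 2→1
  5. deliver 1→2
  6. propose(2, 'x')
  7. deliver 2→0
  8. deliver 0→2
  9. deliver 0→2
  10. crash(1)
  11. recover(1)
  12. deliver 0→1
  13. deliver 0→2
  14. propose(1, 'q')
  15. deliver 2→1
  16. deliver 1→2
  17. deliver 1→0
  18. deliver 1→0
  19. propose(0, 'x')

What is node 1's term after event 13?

1. timeout(2):  <2:cand t1 ->
2. deliver 2→0:  <0:foll t1 ->
3. deliver 0→2:  <2:lead t1 ->
4. deliver 2→1:  <1:foll t1 ->
5. deliver 1→2:  nop
6. propose(2,'x'):  <2:lead t1 x>
7. deliver 2→0:  <0:foll t1 x>
8. deliver 0→2:  nop
9. deliver 0→2:  nop
10. crash(1):  <1:✗foll t1 ->
11. recover(1):  <1:foll t1 ->
12. deliver 0→1:  nop
13. deliver 0→2:  nop

1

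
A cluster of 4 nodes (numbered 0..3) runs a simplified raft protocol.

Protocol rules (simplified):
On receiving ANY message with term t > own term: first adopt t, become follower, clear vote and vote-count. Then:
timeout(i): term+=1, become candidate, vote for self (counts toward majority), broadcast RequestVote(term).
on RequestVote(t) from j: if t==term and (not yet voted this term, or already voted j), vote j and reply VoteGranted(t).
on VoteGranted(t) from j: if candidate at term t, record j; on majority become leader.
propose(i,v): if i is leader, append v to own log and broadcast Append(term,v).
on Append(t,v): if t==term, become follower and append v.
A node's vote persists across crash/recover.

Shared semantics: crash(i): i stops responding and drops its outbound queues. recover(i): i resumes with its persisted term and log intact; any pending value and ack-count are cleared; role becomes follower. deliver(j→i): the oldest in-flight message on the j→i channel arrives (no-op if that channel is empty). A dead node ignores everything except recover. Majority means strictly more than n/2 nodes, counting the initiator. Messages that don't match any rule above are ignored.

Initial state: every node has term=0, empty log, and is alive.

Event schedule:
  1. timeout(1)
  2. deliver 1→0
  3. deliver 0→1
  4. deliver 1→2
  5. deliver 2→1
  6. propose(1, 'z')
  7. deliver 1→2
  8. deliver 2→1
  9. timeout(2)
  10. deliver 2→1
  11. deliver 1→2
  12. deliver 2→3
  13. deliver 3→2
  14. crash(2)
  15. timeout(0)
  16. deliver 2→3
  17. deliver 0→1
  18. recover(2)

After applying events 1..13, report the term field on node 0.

1

1. timeout(1):  <1:cand t1 ->
2. deliver 1→0:  <0:foll t1 ->
3. deliver 0→1:  nop
4. deliver 1→2:  <2:foll t1 ->
5. deliver 2→1:  <1:lead t1 ->
6. propose(1,'z'):  <1:lead t1 z>
7. deliver 1→2:  <2:foll t1 z>
8. deliver 2→1:  nop
9. timeout(2):  <2:cand t2 z>
10. deliver 2→1:  <1:foll t2 z>
11. deliver 1→2:  nop
12. deliver 2→3:  <3:foll t2 ->
13. deliver 3→2:  <2:lead t2 z>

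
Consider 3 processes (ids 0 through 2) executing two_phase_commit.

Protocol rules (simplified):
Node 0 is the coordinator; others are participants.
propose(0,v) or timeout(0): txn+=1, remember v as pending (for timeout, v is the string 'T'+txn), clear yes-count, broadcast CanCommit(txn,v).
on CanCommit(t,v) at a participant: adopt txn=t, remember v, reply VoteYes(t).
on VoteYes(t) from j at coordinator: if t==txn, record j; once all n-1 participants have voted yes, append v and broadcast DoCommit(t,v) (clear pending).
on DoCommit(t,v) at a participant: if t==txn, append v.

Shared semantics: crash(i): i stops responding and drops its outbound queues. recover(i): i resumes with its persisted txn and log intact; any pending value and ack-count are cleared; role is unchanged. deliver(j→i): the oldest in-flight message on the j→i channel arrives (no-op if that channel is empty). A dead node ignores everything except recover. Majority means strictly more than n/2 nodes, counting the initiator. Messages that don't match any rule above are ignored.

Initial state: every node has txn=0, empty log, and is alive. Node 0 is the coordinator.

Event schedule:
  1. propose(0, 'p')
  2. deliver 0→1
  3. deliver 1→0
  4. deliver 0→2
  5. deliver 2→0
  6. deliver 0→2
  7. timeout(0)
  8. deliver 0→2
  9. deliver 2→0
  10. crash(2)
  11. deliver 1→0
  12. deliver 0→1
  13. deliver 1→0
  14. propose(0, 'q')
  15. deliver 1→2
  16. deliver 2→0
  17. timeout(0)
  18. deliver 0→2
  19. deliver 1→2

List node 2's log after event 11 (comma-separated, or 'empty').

1. propose(0,'p'):  <0:coor t1 ->
2. deliver 0→1:  <1:part t1 ->
3. deliver 1→0:  nop
4. deliver 0→2:  <2:part t1 ->
5. deliver 2→0:  <0:coor t1 p>
6. deliver 0→2:  <2:part t1 p>
7. timeout(0):  <0:coor t2 p>
8. deliver 0→2:  <2:part t2 p>
9. deliver 2→0:  nop
10. crash(2):  <2:✗part t2 p>
11. deliver 1→0:  nop

p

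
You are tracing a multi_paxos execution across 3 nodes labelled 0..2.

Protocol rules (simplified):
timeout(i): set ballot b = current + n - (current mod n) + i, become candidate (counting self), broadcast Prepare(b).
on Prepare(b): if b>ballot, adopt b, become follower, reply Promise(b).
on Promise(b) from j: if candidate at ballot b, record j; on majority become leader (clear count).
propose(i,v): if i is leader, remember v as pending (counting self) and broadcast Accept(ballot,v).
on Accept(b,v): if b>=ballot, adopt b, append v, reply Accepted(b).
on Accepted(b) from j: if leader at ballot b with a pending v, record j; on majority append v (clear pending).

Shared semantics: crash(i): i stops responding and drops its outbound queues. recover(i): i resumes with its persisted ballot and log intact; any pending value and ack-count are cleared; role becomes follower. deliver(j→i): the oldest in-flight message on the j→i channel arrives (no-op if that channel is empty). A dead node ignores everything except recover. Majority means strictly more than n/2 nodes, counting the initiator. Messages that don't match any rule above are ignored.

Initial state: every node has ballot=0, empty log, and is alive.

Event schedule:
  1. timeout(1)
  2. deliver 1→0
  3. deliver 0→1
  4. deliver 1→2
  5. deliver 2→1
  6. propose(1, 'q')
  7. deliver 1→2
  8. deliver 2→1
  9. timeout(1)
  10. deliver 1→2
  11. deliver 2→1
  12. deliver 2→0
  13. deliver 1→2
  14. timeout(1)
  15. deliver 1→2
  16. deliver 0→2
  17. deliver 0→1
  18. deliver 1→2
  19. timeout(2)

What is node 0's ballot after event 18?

4

after 1 — timeout(1): n1:cand/b4/[-]
after 2 — deliver 1→0: n0:foll/b4/[-]
after 3 — deliver 0→1: n1:lead/b4/[-]
after 4 — deliver 1→2: n2:foll/b4/[-]
after 5 — deliver 2→1: ·
after 6 — propose(1,'q'): ·
after 7 — deliver 1→2: n2:foll/b4/[q]
after 8 — deliver 2→1: n1:lead/b4/[q]
after 9 — timeout(1): n1:cand/b7/[q]
after 10 — deliver 1→2: n2:foll/b7/[q]
after 11 — deliver 2→1: n1:lead/b7/[q]
after 12 — deliver 2→0: ·
after 13 — deliver 1→2: ·
after 14 — timeout(1): n1:cand/b10/[q]
after 15 — deliver 1→2: n2:foll/b10/[q]
after 16 — deliver 0→2: ·
after 17 — deliver 0→1: ·
after 18 — deliver 1→2: ·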